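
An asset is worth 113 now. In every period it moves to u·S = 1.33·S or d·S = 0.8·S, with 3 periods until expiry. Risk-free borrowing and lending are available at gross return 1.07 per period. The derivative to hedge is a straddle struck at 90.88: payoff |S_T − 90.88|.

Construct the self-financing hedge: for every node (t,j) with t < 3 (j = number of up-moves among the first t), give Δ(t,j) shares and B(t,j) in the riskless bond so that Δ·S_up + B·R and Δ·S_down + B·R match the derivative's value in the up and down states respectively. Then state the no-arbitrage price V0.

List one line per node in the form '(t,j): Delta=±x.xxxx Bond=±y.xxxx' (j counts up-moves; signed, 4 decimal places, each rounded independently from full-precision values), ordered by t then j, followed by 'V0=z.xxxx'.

Since d<R<u, set p* = (R−d)/(u−d) = 0.5094; price each node as the discounted p*-expectation of its children.
At expiry t=3: V(3,0)=33.0240, V(3,1)=5.3056, V(3,2)=69.0286, V(3,3)=174.9680
(2,0): S=72.3200. Δ = (V_up−V_dn)/(S_up−S_dn) = (5.3056−33.0240)/(96.1856−57.8560) = -0.7232. V = [p*·5.3056 + (1−p*)·33.0240]/1.07 = 17.6666. B = V − Δ·S = 69.9655.
(2,1): S=120.2320. Δ = (V_up−V_dn)/(S_up−S_dn) = (69.0286−5.3056)/(159.9086−96.1856) = 1.0000. V = [p*·69.0286 + (1−p*)·5.3056]/1.07 = 35.2974. B = V − Δ·S = -84.9346.
(2,2): S=199.8857. Δ = (V_up−V_dn)/(S_up−S_dn) = (174.9680−69.0286)/(265.8480−159.9086) = 1.0000. V = [p*·174.9680 + (1−p*)·69.0286]/1.07 = 114.9511. B = V − Δ·S = -84.9346.
(1,0): S=90.4000. Δ = (V_up−V_dn)/(S_up−S_dn) = (35.2974−17.6666)/(120.2320−72.3200) = 0.3680. V = [p*·35.2974 + (1−p*)·17.6666]/1.07 = 24.9050. B = V − Δ·S = -8.3606.
(1,1): S=150.2900. Δ = (V_up−V_dn)/(S_up−S_dn) = (114.9511−35.2974)/(199.8857−120.2320) = 1.0000. V = [p*·114.9511 + (1−p*)·35.2974]/1.07 = 70.9119. B = V − Δ·S = -79.3781.
(0,0): S=113.0000. Δ = (V_up−V_dn)/(S_up−S_dn) = (70.9119−24.9050)/(150.2900−90.4000) = 0.7682. V = [p*·70.9119 + (1−p*)·24.9050]/1.07 = 45.1799. B = V − Δ·S = -41.6256.
Check: Δ(0,0)·S0 + B(0,0) = 45.1799 = V0.

(0,0): Delta=0.7682 Bond=-41.6256
(1,0): Delta=0.3680 Bond=-8.3606
(1,1): Delta=1.0000 Bond=-79.3781
(2,0): Delta=-0.7232 Bond=69.9655
(2,1): Delta=1.0000 Bond=-84.9346
(2,2): Delta=1.0000 Bond=-84.9346
V0=45.1799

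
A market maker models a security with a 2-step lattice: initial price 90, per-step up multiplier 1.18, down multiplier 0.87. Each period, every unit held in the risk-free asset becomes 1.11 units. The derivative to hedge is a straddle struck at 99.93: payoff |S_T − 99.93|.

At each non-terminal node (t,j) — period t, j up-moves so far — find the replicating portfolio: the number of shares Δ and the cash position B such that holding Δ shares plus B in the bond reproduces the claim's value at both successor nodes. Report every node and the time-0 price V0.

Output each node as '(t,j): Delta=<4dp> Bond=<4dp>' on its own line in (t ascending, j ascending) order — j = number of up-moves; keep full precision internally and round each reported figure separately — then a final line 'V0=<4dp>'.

(0,0): Delta=0.2692 Bond=-8.4280
(1,0): Delta=-1.0000 Bond=90.0270
(1,1): Delta=0.5422 Bond=-38.3416
V0=15.8043

Under the risk-neutral measure, an up-move has probability p* = (R−d)/(u−d) = 0.7742 and values discount at R = 1.11.
Terminal values V(2,·): V(2,0)=31.8090, V(2,1)=7.5360, V(2,2)=25.3860
Node (1,0) S=78.3000: V=(p*·7.5360+(1−p*)·31.8090)/1.11=11.7270; Δ=(7.5360−31.8090)/(92.3940−68.1210)=-1.0000; B=V−Δ·S=90.0270
Node (1,1) S=106.2000: V=(p*·25.3860+(1−p*)·7.5360)/1.11=19.2391; Δ=(25.3860−7.5360)/(125.3160−92.3940)=0.5422; B=V−Δ·S=-38.3416
Node (0,0) S=90.0000: V=(p*·19.2391+(1−p*)·11.7270)/1.11=15.8043; Δ=(19.2391−11.7270)/(106.2000−78.3000)=0.2692; B=V−Δ·S=-8.4280
Root portfolio cost Δ·90+B reproduces V0=15.8043.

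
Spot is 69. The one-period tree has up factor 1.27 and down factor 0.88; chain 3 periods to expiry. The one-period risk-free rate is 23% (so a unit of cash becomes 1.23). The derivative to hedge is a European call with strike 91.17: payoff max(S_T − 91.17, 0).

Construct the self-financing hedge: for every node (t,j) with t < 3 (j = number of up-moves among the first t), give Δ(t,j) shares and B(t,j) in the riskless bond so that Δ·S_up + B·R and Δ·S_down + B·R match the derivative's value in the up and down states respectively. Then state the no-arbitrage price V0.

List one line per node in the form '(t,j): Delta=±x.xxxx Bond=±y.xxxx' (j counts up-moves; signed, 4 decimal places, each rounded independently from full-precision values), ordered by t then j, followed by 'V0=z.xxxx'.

No-arbitrage ⇒ martingale measure with p* = (R−d)/(u−d) = 0.8974.
At expiry t=3: V(3,0)=0.0000, V(3,1)=0.0000, V(3,2)=6.7653, V(3,3)=50.1684
  t=2,j=0: stock 53.4336 → up 67.8607 (V=0.0000), down 47.0216 (V=0.0000). Price 0.0000; hedge Δ=0.0000, bond B=0.0000.
  t=2,j=1: stock 77.1144 → up 97.9353 (V=6.7653), down 67.8607 (V=0.0000). Price 4.9361; hedge Δ=0.2250, bond B=-12.4108.
  t=2,j=2: stock 111.2901 → up 141.3384 (V=50.1684), down 97.9353 (V=6.7653). Price 37.1681; hedge Δ=1.0000, bond B=-74.1220.
  t=1,j=0: stock 60.7200 → up 77.1144 (V=4.9361), down 53.4336 (V=0.0000). Price 3.6015; hedge Δ=0.2084, bond B=-9.0552.
  t=1,j=1: stock 87.6300 → up 111.2901 (V=37.1681), down 77.1144 (V=4.9361). Price 27.5303; hedge Δ=0.9431, bond B=-55.1159.
  t=0,j=0: stock 69.0000 → up 87.6300 (V=27.5303), down 60.7200 (V=3.6015). Price 20.3871; hedge Δ=0.8892, bond B=-40.9689.
Check: Δ(0,0)·S0 + B(0,0) = 20.3871 = V0.

(0,0): Delta=0.8892 Bond=-40.9689
(1,0): Delta=0.2084 Bond=-9.0552
(1,1): Delta=0.9431 Bond=-55.1159
(2,0): Delta=0.0000 Bond=0.0000
(2,1): Delta=0.2250 Bond=-12.4108
(2,2): Delta=1.0000 Bond=-74.1220
V0=20.3871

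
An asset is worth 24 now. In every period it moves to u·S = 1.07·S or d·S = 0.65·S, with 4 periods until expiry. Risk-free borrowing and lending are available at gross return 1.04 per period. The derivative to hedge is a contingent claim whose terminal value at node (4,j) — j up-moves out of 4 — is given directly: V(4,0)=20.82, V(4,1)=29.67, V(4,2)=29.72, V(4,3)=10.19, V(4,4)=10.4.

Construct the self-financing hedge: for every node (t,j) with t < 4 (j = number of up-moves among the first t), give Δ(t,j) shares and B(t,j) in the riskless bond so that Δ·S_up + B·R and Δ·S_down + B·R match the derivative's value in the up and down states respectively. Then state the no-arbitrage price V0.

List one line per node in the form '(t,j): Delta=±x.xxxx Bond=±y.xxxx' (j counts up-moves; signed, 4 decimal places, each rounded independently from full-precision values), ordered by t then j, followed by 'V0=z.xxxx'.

(0,0): Delta=-0.3031 Bond=16.5811
(1,0): Delta=-2.3689 Bond=49.4719
(1,1): Delta=-0.2065 Bond=14.7653
(2,0): Delta=0.1532 Bond=25.8762
(2,1): Delta=-2.4868 Bond=53.4181
(2,2): Delta=-0.1000 Bond=12.4280
(3,0): Delta=3.1970 Bond=6.8496
(3,1): Delta=0.0110 Bond=28.4544
(3,2): Delta=-2.6035 Bond=57.6394
(3,3): Delta=0.0170 Bond=9.4856
V0=9.3073

Since d<R<u, set p* = (R−d)/(u−d) = 0.9286; price each node as the discounted p*-expectation of its children.
At expiry t=4: V(4,0)=20.8200, V(4,1)=29.6700, V(4,2)=29.7200, V(4,3)=10.1900, V(4,4)=10.4000
  t=3,j=0: stock 6.5910 → up 7.0524 (V=29.6700), down 4.2842 (V=20.8200). Price 27.9210; hedge Δ=3.1970, bond B=6.8496.
  t=3,j=1: stock 10.8498 → up 11.6093 (V=29.7200), down 7.0524 (V=29.6700). Price 28.5735; hedge Δ=0.0110, bond B=28.4544.
  t=3,j=2: stock 17.8604 → up 19.1107 (V=10.1900), down 11.6093 (V=29.7200). Price 11.1394; hedge Δ=-2.6035, bond B=57.6394.
  t=3,j=3: stock 29.4010 → up 31.4591 (V=10.4000), down 19.1107 (V=10.1900). Price 9.9856; hedge Δ=0.0170, bond B=9.4856.
  t=2,j=0: stock 10.1400 → up 10.8498 (V=28.5735), down 6.5910 (V=27.9210). Price 27.4297; hedge Δ=0.1532, bond B=25.8762.
  t=2,j=1: stock 16.6920 → up 17.8604 (V=11.1394), down 10.8498 (V=28.5735). Price 11.9084; hedge Δ=-2.4868, bond B=53.4181.
  t=2,j=2: stock 27.4776 → up 29.4010 (V=9.9856), down 17.8604 (V=11.1394). Price 9.6808; hedge Δ=-0.1000, bond B=12.4280.
  t=1,j=0: stock 15.6000 → up 16.6920 (V=11.9084), down 10.1400 (V=27.4297). Price 12.5164; hedge Δ=-2.3689, bond B=49.4719.
  t=1,j=1: stock 25.6800 → up 27.4776 (V=9.6808), down 16.6920 (V=11.9084). Price 9.4614; hedge Δ=-0.2065, bond B=14.7653.
  t=0,j=0: stock 24.0000 → up 25.6800 (V=9.4614), down 15.6000 (V=12.5164). Price 9.3073; hedge Δ=-0.3031, bond B=16.5811.
Root portfolio cost Δ·24+B reproduces V0=9.3073.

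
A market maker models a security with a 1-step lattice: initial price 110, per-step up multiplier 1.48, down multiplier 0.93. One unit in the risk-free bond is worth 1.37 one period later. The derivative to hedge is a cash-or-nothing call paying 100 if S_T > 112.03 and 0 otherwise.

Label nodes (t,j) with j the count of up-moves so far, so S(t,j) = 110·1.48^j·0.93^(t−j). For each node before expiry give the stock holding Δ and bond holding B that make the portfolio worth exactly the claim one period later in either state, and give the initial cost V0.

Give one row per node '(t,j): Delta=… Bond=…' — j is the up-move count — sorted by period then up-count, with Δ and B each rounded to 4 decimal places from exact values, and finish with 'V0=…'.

Since d<R<u, set p* = (R−d)/(u−d) = 0.8000; price each node as the discounted p*-expectation of its children.
At expiry t=1: V(1,0)=0.0000, V(1,1)=100.0000
  t=0,j=0: stock 110.0000 → up 162.8000 (V=100.0000), down 102.3000 (V=0.0000). Price 58.3942; hedge Δ=1.6529, bond B=-123.4240.
Self-financing check: at every node Δ·S+B equals the discounted successor values.

(0,0): Delta=1.6529 Bond=-123.4240
V0=58.3942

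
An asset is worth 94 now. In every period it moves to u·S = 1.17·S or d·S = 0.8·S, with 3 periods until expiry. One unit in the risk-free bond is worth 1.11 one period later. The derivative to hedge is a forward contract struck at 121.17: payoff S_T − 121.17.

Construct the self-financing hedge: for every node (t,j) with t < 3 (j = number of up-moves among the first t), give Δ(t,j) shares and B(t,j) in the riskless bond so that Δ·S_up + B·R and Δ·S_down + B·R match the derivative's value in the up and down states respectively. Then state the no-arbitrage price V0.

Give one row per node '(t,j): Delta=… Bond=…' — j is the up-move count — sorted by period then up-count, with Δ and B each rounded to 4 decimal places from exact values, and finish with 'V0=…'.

(0,0): Delta=1.0000 Bond=-88.5985
(1,0): Delta=1.0000 Bond=-98.3443
(1,1): Delta=1.0000 Bond=-98.3443
(2,0): Delta=1.0000 Bond=-109.1622
(2,1): Delta=1.0000 Bond=-109.1622
(2,2): Delta=1.0000 Bond=-109.1622
V0=5.4015

Since d<R<u, set p* = (R−d)/(u−d) = 0.8378; price each node as the discounted p*-expectation of its children.
Payoff layer (t=3): V(3,0)=-73.0420, V(3,1)=-50.7828, V(3,2)=-18.2287, V(3,3)=29.3816
Node (2,0) S=60.1600: V=(p*·-50.7828+(1−p*)·-73.0420)/1.11=-49.0022; Δ=(-50.7828−-73.0420)/(70.3872−48.1280)=1.0000; B=V−Δ·S=-109.1622
Node (2,1) S=87.9840: V=(p*·-18.2287+(1−p*)·-50.7828)/1.11=-21.1782; Δ=(-18.2287−-50.7828)/(102.9413−70.3872)=1.0000; B=V−Δ·S=-109.1622
Node (2,2) S=128.6766: V=(p*·29.3816+(1−p*)·-18.2287)/1.11=19.5144; Δ=(29.3816−-18.2287)/(150.5516−102.9413)=1.0000; B=V−Δ·S=-109.1622
Node (1,0) S=75.2000: V=(p*·-21.1782+(1−p*)·-49.0022)/1.11=-23.1443; Δ=(-21.1782−-49.0022)/(87.9840−60.1600)=1.0000; B=V−Δ·S=-98.3443
Node (1,1) S=109.9800: V=(p*·19.5144+(1−p*)·-21.1782)/1.11=11.6357; Δ=(19.5144−-21.1782)/(128.6766−87.9840)=1.0000; B=V−Δ·S=-98.3443
Node (0,0) S=94.0000: V=(p*·11.6357+(1−p*)·-23.1443)/1.11=5.4015; Δ=(11.6357−-23.1443)/(109.9800−75.2000)=1.0000; B=V−Δ·S=-88.5985
The time-0 hedge costs 5.4015, which is the no-arbitrage price.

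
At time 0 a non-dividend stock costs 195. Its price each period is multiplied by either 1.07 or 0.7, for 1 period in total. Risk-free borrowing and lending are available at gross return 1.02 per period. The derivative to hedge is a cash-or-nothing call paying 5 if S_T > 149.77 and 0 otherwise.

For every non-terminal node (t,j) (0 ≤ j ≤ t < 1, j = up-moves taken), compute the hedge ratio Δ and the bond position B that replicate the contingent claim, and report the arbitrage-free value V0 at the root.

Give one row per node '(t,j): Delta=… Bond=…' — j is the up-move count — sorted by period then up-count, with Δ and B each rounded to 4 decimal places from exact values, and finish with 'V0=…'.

Under the risk-neutral measure, an up-move has probability p* = (R−d)/(u−d) = 0.8649 and values discount at R = 1.02.
Payoff layer (t=1): V(1,0)=0.0000, V(1,1)=5.0000
  t=0,j=0: stock 195.0000 → up 208.6500 (V=5.0000), down 136.5000 (V=0.0000). Price 4.2395; hedge Δ=0.0693, bond B=-9.2740.
The time-0 hedge costs 4.2395, which is the no-arbitrage price.

(0,0): Delta=0.0693 Bond=-9.2740
V0=4.2395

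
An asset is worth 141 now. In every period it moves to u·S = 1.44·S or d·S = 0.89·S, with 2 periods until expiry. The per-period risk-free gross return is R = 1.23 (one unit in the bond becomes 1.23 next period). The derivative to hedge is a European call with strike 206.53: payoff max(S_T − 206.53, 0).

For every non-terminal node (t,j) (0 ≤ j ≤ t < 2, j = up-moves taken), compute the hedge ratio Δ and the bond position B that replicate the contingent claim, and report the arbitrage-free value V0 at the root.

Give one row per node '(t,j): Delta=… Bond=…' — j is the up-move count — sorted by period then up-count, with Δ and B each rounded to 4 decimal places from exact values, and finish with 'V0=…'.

The replicating-portfolio and risk-neutral prices coincide; use p* = (1.23−0.89)/(1.44−0.89) = 0.6182 for the latter.
At expiry t=2: V(2,0)=0.0000, V(2,1)=0.0000, V(2,2)=85.8476
(1,0): S=125.4900. Δ = (V_up−V_dn)/(S_up−S_dn) = (0.0000−0.0000)/(180.7056−111.6861) = 0.0000. V = [p*·0.0000 + (1−p*)·0.0000]/1.23 = 0.0000. B = V − Δ·S = 0.0000.
(1,1): S=203.0400. Δ = (V_up−V_dn)/(S_up−S_dn) = (85.8476−0.0000)/(292.3776−180.7056) = 0.7687. V = [p*·85.8476 + (1−p*)·0.0000]/1.23 = 43.1459. B = V − Δ·S = -112.9407.
(0,0): S=141.0000. Δ = (V_up−V_dn)/(S_up−S_dn) = (43.1459−0.0000)/(203.0400−125.4900) = 0.5564. V = [p*·43.1459 + (1−p*)·0.0000]/1.23 = 21.6845. B = V − Δ·S = -56.7625.
Root portfolio cost Δ·141+B reproduces V0=21.6845.

(0,0): Delta=0.5564 Bond=-56.7625
(1,0): Delta=0.0000 Bond=0.0000
(1,1): Delta=0.7687 Bond=-112.9407
V0=21.6845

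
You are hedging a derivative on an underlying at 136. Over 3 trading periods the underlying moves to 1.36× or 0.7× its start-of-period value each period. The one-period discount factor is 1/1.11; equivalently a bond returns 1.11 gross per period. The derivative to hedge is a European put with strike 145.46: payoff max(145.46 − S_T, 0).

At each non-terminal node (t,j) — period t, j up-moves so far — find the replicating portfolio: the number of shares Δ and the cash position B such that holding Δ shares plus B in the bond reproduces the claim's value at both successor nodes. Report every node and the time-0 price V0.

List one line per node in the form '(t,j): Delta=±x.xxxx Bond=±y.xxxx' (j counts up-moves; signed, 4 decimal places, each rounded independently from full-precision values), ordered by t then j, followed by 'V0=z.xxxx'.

(0,0): Delta=-0.2904 Bond=54.1387
(1,0): Delta=-0.7272 Bond=101.6836
(1,1): Delta=-0.1533 Bond=34.7344
(2,0): Delta=-1.0000 Bond=131.0450
(2,1): Delta=-0.6416 Bond=101.7858
(2,2): Delta=0.0000 Bond=0.0000
V0=14.6468

Under the risk-neutral measure, an up-move has probability p* = (R−d)/(u−d) = 0.6212 and values discount at R = 1.11.
Terminal payoffs: V(3,0)=98.8120, V(3,1)=54.8296, V(3,2)=0.0000, V(3,3)=0.0000
Node (2,0) S=66.6400: V=(p*·54.8296+(1−p*)·98.8120)/1.11=64.4050; Δ=(54.8296−98.8120)/(90.6304−46.6480)=-1.0000; B=V−Δ·S=131.0450
Node (2,1) S=129.4720: V=(p*·0.0000+(1−p*)·54.8296)/1.11=18.7106; Δ=(0.0000−54.8296)/(176.0819−90.6304)=-0.6416; B=V−Δ·S=101.7858
Node (2,2) S=251.5456: V=(p*·0.0000+(1−p*)·0.0000)/1.11=0.0000; Δ=(0.0000−0.0000)/(342.1020−176.0819)=0.0000; B=V−Δ·S=0.0000
Node (1,0) S=95.2000: V=(p*·18.7106+(1−p*)·64.4050)/1.11=32.4497; Δ=(18.7106−64.4050)/(129.4720−66.6400)=-0.7272; B=V−Δ·S=101.6836
Node (1,1) S=184.9600: V=(p*·0.0000+(1−p*)·18.7106)/1.11=6.3850; Δ=(0.0000−18.7106)/(251.5456−129.4720)=-0.1533; B=V−Δ·S=34.7344
Node (0,0) S=136.0000: V=(p*·6.3850+(1−p*)·32.4497)/1.11=14.6468; Δ=(6.3850−32.4497)/(184.9600−95.2000)=-0.2904; B=V−Δ·S=54.1387
The time-0 hedge costs 14.6468, which is the no-arbitrage price.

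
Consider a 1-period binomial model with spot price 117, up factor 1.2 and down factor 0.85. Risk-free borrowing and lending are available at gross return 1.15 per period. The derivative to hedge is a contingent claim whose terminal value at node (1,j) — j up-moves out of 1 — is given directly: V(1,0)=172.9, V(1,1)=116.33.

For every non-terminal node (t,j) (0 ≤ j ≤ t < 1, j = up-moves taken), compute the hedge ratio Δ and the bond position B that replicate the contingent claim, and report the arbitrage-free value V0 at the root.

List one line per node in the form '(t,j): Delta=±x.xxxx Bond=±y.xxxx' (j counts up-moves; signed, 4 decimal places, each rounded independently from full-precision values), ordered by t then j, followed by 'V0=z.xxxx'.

(0,0): Delta=-1.3814 Bond=269.8124
V0=108.1839

Under the risk-neutral measure, an up-move has probability p* = (R−d)/(u−d) = 0.8571 and values discount at R = 1.15.
Terminal payoffs: V(1,0)=172.9000, V(1,1)=116.3300
Node (0,0) S=117.0000: V=(p*·116.3300+(1−p*)·172.9000)/1.15=108.1839; Δ=(116.3300−172.9000)/(140.4000−99.4500)=-1.3814; B=V−Δ·S=269.8124
Check: Δ(0,0)·S0 + B(0,0) = 108.1839 = V0.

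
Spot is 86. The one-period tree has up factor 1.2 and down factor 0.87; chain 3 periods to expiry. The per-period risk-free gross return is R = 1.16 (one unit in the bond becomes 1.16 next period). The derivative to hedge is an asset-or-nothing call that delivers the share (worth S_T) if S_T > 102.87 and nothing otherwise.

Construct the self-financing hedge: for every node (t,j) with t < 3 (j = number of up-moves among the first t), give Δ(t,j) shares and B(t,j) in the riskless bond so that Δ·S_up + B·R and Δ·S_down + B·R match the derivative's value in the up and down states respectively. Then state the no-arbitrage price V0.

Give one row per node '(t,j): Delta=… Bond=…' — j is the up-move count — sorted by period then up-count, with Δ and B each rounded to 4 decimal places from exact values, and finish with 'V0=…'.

No-arbitrage ⇒ martingale measure with p* = (R−d)/(u−d) = 0.8788.
Terminal values V(3,·): V(3,0)=0.0000, V(3,1)=0.0000, V(3,2)=107.7408, V(3,3)=148.6080
  t=2,j=0: stock 65.0934 → up 78.1121 (V=0.0000), down 56.6313 (V=0.0000). Price 0.0000; hedge Δ=0.0000, bond B=0.0000.
  t=2,j=1: stock 89.7840 → up 107.7408 (V=107.7408), down 78.1121 (V=0.0000). Price 81.6218; hedge Δ=3.6364, bond B=-244.8655.
  t=2,j=2: stock 123.8400 → up 148.6080 (V=148.6080), down 107.7408 (V=107.7408). Price 123.8400; hedge Δ=1.0000, bond B=0.0000.
  t=1,j=0: stock 74.8200 → up 89.7840 (V=81.6218), down 65.0934 (V=0.0000). Price 61.8347; hedge Δ=3.3058, bond B=-185.5041.
  t=1,j=1: stock 103.2000 → up 123.8400 (V=123.8400), down 89.7840 (V=81.6218). Price 102.3471; hedge Δ=1.2397, bond B=-25.5868.
  t=0,j=0: stock 86.0000 → up 103.2000 (V=102.3471), down 74.8200 (V=61.8347). Price 83.9970; hedge Δ=1.4275, bond B=-38.7678.
Check: Δ(0,0)·S0 + B(0,0) = 83.9970 = V0.

(0,0): Delta=1.4275 Bond=-38.7678
(1,0): Delta=3.3058 Bond=-185.5041
(1,1): Delta=1.2397 Bond=-25.5868
(2,0): Delta=0.0000 Bond=0.0000
(2,1): Delta=3.6364 Bond=-244.8655
(2,2): Delta=1.0000 Bond=0.0000
V0=83.9970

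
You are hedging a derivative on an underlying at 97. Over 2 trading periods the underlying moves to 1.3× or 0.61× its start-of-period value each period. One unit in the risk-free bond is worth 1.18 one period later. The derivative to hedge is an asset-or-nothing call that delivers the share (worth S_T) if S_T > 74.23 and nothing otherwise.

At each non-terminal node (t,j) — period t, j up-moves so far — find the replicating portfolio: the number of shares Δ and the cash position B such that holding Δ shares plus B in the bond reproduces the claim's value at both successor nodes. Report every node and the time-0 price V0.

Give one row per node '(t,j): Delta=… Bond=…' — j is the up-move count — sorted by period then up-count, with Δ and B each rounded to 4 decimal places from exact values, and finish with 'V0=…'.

Under the risk-neutral measure, an up-move has probability p* = (R−d)/(u−d) = 0.8261 and values discount at R = 1.18.
Payoff layer (t=2): V(2,0)=0.0000, V(2,1)=76.9210, V(2,2)=163.9300
  t=1,j=0: stock 59.1700 → up 76.9210 (V=76.9210), down 36.0937 (V=0.0000). Price 53.8504; hedge Δ=1.8841, bond B=-57.6293.
  t=1,j=1: stock 126.1000 → up 163.9300 (V=163.9300), down 76.9210 (V=76.9210). Price 126.1000; hedge Δ=1.0000, bond B=0.0000.
  t=0,j=0: stock 97.0000 → up 126.1000 (V=126.1000), down 59.1700 (V=53.8504). Price 96.2160; hedge Δ=1.0795, bond B=-8.4936.
Each (Δ,B) replicates both successor values, so the strategy is self-financing and V0 is arbitrage-free.

(0,0): Delta=1.0795 Bond=-8.4936
(1,0): Delta=1.8841 Bond=-57.6293
(1,1): Delta=1.0000 Bond=0.0000
V0=96.2160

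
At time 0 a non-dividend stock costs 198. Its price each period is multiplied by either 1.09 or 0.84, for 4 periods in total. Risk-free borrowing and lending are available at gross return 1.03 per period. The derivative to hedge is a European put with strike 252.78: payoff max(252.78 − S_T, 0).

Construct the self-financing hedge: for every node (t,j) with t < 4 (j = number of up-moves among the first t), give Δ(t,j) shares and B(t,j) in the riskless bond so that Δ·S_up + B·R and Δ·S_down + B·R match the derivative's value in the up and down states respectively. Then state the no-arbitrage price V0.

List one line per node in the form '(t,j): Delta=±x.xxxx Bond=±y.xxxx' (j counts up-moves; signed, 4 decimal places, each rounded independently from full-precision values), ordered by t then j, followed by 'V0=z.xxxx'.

(0,0): Delta=-0.7832 Bond=189.5846
(1,0): Delta=-1.0000 Bond=231.3295
(1,1): Delta=-0.7304 Bond=183.8856
(2,0): Delta=-1.0000 Bond=238.2694
(2,1): Delta=-1.0000 Bond=238.2694
(2,2): Delta=-0.6648 Bond=173.9705
(3,0): Delta=-1.0000 Bond=245.4175
(3,1): Delta=-1.0000 Bond=245.4175
(3,2): Delta=-1.0000 Bond=245.4175
(3,3): Delta=-0.5833 Bond=158.2755
V0=34.5100

The replicating-portfolio and risk-neutral prices coincide; use p* = (1.03−0.84)/(1.09−0.84) = 0.7600 for the latter.
Payoff layer (t=4): V(4,0)=154.2015, V(4,1)=124.8626, V(4,2)=86.7920, V(4,3)=37.3908, V(4,4)=0.0000
(3,0): S=117.3554. Δ = (V_up−V_dn)/(S_up−S_dn) = (124.8626−154.2015)/(127.9174−98.5785) = -1.0000. V = [p*·124.8626 + (1−p*)·154.2015]/1.03 = 128.0621. B = V − Δ·S = 245.4175.
(3,1): S=152.2826. Δ = (V_up−V_dn)/(S_up−S_dn) = (86.7920−124.8626)/(165.9880−127.9174) = -1.0000. V = [p*·86.7920 + (1−p*)·124.8626]/1.03 = 93.1349. B = V − Δ·S = 245.4175.
(3,2): S=197.6048. Δ = (V_up−V_dn)/(S_up−S_dn) = (37.3908−86.7920)/(215.3892−165.9880) = -1.0000. V = [p*·37.3908 + (1−p*)·86.7920]/1.03 = 47.8127. B = V − Δ·S = 245.4175.
(3,3): S=256.4157. Δ = (V_up−V_dn)/(S_up−S_dn) = (0.0000−37.3908)/(279.4932−215.3892) = -0.5833. V = [p*·0.0000 + (1−p*)·37.3908]/1.03 = 8.7124. B = V − Δ·S = 158.2755.
(2,0): S=139.7088. Δ = (V_up−V_dn)/(S_up−S_dn) = (93.1349−128.0621)/(152.2826−117.3554) = -1.0000. V = [p*·93.1349 + (1−p*)·128.0621]/1.03 = 98.5606. B = V − Δ·S = 238.2694.
(2,1): S=181.2888. Δ = (V_up−V_dn)/(S_up−S_dn) = (47.8127−93.1349)/(197.6048−152.2826) = -1.0000. V = [p*·47.8127 + (1−p*)·93.1349]/1.03 = 56.9806. B = V − Δ·S = 238.2694.
(2,2): S=235.2438. Δ = (V_up−V_dn)/(S_up−S_dn) = (8.7124−47.8127)/(256.4157−197.6048) = -0.6648. V = [p*·8.7124 + (1−p*)·47.8127]/1.03 = 17.5694. B = V − Δ·S = 173.9705.
(1,0): S=166.3200. Δ = (V_up−V_dn)/(S_up−S_dn) = (56.9806−98.5606)/(181.2888−139.7088) = -1.0000. V = [p*·56.9806 + (1−p*)·98.5606]/1.03 = 65.0095. B = V − Δ·S = 231.3295.
(1,1): S=215.8200. Δ = (V_up−V_dn)/(S_up−S_dn) = (17.5694−56.9806)/(235.2438−181.2888) = -0.7304. V = [p*·17.5694 + (1−p*)·56.9806]/1.03 = 26.2409. B = V − Δ·S = 183.8856.
(0,0): S=198.0000. Δ = (V_up−V_dn)/(S_up−S_dn) = (26.2409−65.0095)/(215.8200−166.3200) = -0.7832. V = [p*·26.2409 + (1−p*)·65.0095]/1.03 = 34.5100. B = V − Δ·S = 189.5846.
Root portfolio cost Δ·198+B reproduces V0=34.5100.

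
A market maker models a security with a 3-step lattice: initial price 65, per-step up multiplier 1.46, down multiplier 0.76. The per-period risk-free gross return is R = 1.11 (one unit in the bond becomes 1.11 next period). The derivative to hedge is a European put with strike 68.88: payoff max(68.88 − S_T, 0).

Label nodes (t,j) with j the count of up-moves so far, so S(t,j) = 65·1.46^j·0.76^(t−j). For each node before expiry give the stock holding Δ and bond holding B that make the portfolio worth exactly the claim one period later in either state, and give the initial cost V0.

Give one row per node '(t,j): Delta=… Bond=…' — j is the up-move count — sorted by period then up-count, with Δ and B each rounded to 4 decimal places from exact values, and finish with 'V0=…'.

No-arbitrage ⇒ martingale measure with p* = (R−d)/(u−d) = 0.5000.
At expiry t=3: V(3,0)=40.3466, V(3,1)=14.0658, V(3,2)=0.0000, V(3,3)=0.0000
Node (2,0) S=37.5440: V=(p*·14.0658+(1−p*)·40.3466)/1.11=24.5101; Δ=(14.0658−40.3466)/(54.8142−28.5334)=-1.0000; B=V−Δ·S=62.0541
Node (2,1) S=72.1240: V=(p*·0.0000+(1−p*)·14.0658)/1.11=6.3359; Δ=(0.0000−14.0658)/(105.3010−54.8142)=-0.2786; B=V−Δ·S=26.4299
Node (2,2) S=138.5540: V=(p*·0.0000+(1−p*)·0.0000)/1.11=0.0000; Δ=(0.0000−0.0000)/(202.2888−105.3010)=0.0000; B=V−Δ·S=0.0000
Node (1,0) S=49.4000: V=(p*·6.3359+(1−p*)·24.5101)/1.11=13.8946; Δ=(6.3359−24.5101)/(72.1240−37.5440)=-0.5256; B=V−Δ·S=39.8576
Node (1,1) S=94.9000: V=(p*·0.0000+(1−p*)·6.3359)/1.11=2.8540; Δ=(0.0000−6.3359)/(138.5540−72.1240)=-0.0954; B=V−Δ·S=11.9053
Node (0,0) S=65.0000: V=(p*·2.8540+(1−p*)·13.8946)/1.11=7.5444; Δ=(2.8540−13.8946)/(94.9000−49.4000)=-0.2426; B=V−Δ·S=23.3167
Root portfolio cost Δ·65+B reproduces V0=7.5444.

(0,0): Delta=-0.2426 Bond=23.3167
(1,0): Delta=-0.5256 Bond=39.8576
(1,1): Delta=-0.0954 Bond=11.9053
(2,0): Delta=-1.0000 Bond=62.0541
(2,1): Delta=-0.2786 Bond=26.4299
(2,2): Delta=0.0000 Bond=0.0000
V0=7.5444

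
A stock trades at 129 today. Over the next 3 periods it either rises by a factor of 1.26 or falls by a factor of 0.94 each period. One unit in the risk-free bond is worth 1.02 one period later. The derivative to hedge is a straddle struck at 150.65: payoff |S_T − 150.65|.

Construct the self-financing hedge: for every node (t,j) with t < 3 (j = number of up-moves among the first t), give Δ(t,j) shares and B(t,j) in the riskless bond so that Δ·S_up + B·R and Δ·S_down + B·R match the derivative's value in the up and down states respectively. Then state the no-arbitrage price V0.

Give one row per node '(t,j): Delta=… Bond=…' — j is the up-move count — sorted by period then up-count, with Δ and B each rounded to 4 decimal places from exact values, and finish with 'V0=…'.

(0,0): Delta=-0.0782 Bond=37.3072
(1,0): Delta=-0.4712 Bond=85.7023
(1,1): Delta=0.8012 Bond=-104.8934
(2,0): Delta=-1.0000 Bond=147.6961
(2,1): Delta=0.7124 Bond=-93.4230
(2,2): Delta=1.0000 Bond=-147.6961
V0=27.2182

Under the risk-neutral measure, an up-move has probability p* = (R−d)/(u−d) = 0.2500 and values discount at R = 1.02.
At expiry t=3: V(3,0)=43.5047, V(3,1)=7.0297, V(3,2)=41.8624, V(3,3)=107.3985
  t=2,j=0: stock 113.9844 → up 143.6203 (V=7.0297), down 107.1453 (V=43.5047). Price 33.7117; hedge Δ=-1.0000, bond B=147.6961.
  t=2,j=1: stock 152.7876 → up 192.5124 (V=41.8624), down 143.6203 (V=7.0297). Price 15.4293; hedge Δ=0.7124, bond B=-93.4230.
  t=2,j=2: stock 204.8004 → up 258.0485 (V=107.3985), down 192.5124 (V=41.8624). Price 57.1043; hedge Δ=1.0000, bond B=-147.6961.
  t=1,j=0: stock 121.2600 → up 152.7876 (V=15.4293), down 113.9844 (V=33.7117). Price 28.5697; hedge Δ=-0.4712, bond B=85.7023.
  t=1,j=1: stock 162.5400 → up 204.8004 (V=57.1043), down 152.7876 (V=15.4293). Price 25.3412; hedge Δ=0.8012, bond B=-104.8934.
  t=0,j=0: stock 129.0000 → up 162.5400 (V=25.3412), down 121.2600 (V=28.5697). Price 27.2182; hedge Δ=-0.0782, bond B=37.3072.
Check: Δ(0,0)·S0 + B(0,0) = 27.2182 = V0.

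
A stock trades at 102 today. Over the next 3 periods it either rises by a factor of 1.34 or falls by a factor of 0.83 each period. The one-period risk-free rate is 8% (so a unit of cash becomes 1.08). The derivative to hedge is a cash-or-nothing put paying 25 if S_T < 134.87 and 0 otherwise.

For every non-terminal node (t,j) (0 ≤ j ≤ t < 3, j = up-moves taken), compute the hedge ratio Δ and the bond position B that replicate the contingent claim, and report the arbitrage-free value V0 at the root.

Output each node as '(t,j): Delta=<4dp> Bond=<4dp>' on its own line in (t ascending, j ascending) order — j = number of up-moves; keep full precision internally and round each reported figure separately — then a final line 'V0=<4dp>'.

(0,0): Delta=-0.2059 Bond=31.2198
(1,0): Delta=-0.2628 Bond=38.5325
(1,1): Delta=-0.1693 Bond=28.7098
(2,0): Delta=0.0000 Bond=23.1481
(2,1): Delta=-0.4321 Bond=60.8206
(2,2): Delta=0.0000 Bond=0.0000
V0=10.2147

Under the risk-neutral measure, an up-move has probability p* = (R−d)/(u−d) = 0.4902 and values discount at R = 1.08.
Payoff layer (t=3): V(3,0)=25.0000, V(3,1)=25.0000, V(3,2)=0.0000, V(3,3)=0.0000
(2,0): S=70.2678. Δ = (V_up−V_dn)/(S_up−S_dn) = (25.0000−25.0000)/(94.1589−58.3223) = 0.0000. V = [p*·25.0000 + (1−p*)·25.0000]/1.08 = 23.1481. B = V − Δ·S = 23.1481.
(2,1): S=113.4444. Δ = (V_up−V_dn)/(S_up−S_dn) = (0.0000−25.0000)/(152.0155−94.1589) = -0.4321. V = [p*·0.0000 + (1−p*)·25.0000]/1.08 = 11.8010. B = V − Δ·S = 60.8206.
(2,2): S=183.1512. Δ = (V_up−V_dn)/(S_up−S_dn) = (0.0000−0.0000)/(245.4226−152.0155) = 0.0000. V = [p*·0.0000 + (1−p*)·0.0000]/1.08 = 0.0000. B = V − Δ·S = 0.0000.
(1,0): S=84.6600. Δ = (V_up−V_dn)/(S_up−S_dn) = (11.8010−23.1481)/(113.4444−70.2678) = -0.2628. V = [p*·11.8010 + (1−p*)·23.1481]/1.08 = 16.2832. B = V − Δ·S = 38.5325.
(1,1): S=136.6800. Δ = (V_up−V_dn)/(S_up−S_dn) = (0.0000−11.8010)/(183.1512−113.4444) = -0.1693. V = [p*·0.0000 + (1−p*)·11.8010]/1.08 = 5.5706. B = V − Δ·S = 28.7098.
(0,0): S=102.0000. Δ = (V_up−V_dn)/(S_up−S_dn) = (5.5706−16.2832)/(136.6800−84.6600) = -0.2059. V = [p*·5.5706 + (1−p*)·16.2832]/1.08 = 10.2147. B = V − Δ·S = 31.2198.
The time-0 hedge costs 10.2147, which is the no-arbitrage price.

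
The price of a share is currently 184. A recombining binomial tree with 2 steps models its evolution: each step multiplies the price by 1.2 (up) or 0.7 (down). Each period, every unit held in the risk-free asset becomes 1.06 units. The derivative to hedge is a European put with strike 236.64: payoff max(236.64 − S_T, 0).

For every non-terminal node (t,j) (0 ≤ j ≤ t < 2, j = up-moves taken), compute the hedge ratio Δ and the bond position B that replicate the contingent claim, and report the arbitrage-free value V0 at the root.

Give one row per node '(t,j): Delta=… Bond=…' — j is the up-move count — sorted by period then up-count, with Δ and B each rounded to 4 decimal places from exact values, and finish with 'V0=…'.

Under the risk-neutral measure, an up-move has probability p* = (R−d)/(u−d) = 0.7200 and values discount at R = 1.06.
Terminal values V(2,·): V(2,0)=146.4800, V(2,1)=82.0800, V(2,2)=0.0000
  t=1,j=0: stock 128.8000 → up 154.5600 (V=82.0800), down 90.1600 (V=146.4800). Price 94.4453; hedge Δ=-1.0000, bond B=223.2453.
  t=1,j=1: stock 220.8000 → up 264.9600 (V=0.0000), down 154.5600 (V=82.0800). Price 21.6815; hedge Δ=-0.7435, bond B=185.8415.
  t=0,j=0: stock 184.0000 → up 220.8000 (V=21.6815), down 128.8000 (V=94.4453). Price 39.6749; hedge Δ=-0.7909, bond B=185.2024.
Self-financing check: at every node Δ·S+B equals the discounted successor values.

(0,0): Delta=-0.7909 Bond=185.2024
(1,0): Delta=-1.0000 Bond=223.2453
(1,1): Delta=-0.7435 Bond=185.8415
V0=39.6749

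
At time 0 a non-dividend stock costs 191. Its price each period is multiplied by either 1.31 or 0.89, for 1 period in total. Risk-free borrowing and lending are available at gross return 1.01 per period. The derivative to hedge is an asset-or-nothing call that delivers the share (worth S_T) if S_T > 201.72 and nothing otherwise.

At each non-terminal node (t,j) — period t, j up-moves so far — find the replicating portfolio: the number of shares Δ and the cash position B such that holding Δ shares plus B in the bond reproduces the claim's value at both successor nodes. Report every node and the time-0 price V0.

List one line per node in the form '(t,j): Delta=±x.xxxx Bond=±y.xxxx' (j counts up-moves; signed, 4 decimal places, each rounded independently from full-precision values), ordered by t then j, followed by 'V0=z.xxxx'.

(0,0): Delta=3.1190 Bond=-524.9573
V0=70.7808

Risk-neutral probability p* = (R−d)/(u−d) = (1.01−0.89)/(1.31−0.89) = 0.2857.
Payoff layer (t=1): V(1,0)=0.0000, V(1,1)=250.2100
(0,0): S=191.0000. Δ = (V_up−V_dn)/(S_up−S_dn) = (250.2100−0.0000)/(250.2100−169.9900) = 3.1190. V = [p*·250.2100 + (1−p*)·0.0000]/1.01 = 70.7808. B = V − Δ·S = -524.9573.
Root portfolio cost Δ·191+B reproduces V0=70.7808.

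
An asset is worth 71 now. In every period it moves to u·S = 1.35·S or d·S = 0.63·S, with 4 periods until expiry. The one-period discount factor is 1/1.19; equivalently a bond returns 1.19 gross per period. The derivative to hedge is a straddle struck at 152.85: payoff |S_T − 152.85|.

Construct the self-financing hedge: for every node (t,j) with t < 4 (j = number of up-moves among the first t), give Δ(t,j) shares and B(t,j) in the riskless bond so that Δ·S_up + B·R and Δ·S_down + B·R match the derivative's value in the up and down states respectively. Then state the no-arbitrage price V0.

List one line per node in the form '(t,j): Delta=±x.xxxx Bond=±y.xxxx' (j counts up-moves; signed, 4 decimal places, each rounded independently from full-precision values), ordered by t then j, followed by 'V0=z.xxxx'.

No-arbitrage ⇒ martingale measure with p* = (R−d)/(u−d) = 0.7778.
Terminal payoffs: V(4,0)=141.6654, V(4,1)=128.8830, V(4,2)=101.4921, V(4,3)=42.7974, V(4,4)=82.9769
  t=3,j=0: stock 17.7533 → up 23.9670 (V=128.8830), down 11.1846 (V=141.6654). Price 110.6920; hedge Δ=-1.0000, bond B=128.4454.
  t=3,j=1: stock 38.0429 → up 51.3579 (V=101.4921), down 23.9670 (V=128.8830). Price 90.4025; hedge Δ=-1.0000, bond B=128.4454.
  t=3,j=2: stock 81.5204 → up 110.0526 (V=42.7974), down 51.3579 (V=101.4921). Price 46.9250; hedge Δ=-1.0000, bond B=128.4454.
  t=3,j=3: stock 174.6866 → up 235.8269 (V=82.9769), down 110.0526 (V=42.7974). Price 62.2253; hedge Δ=0.3195, bond B=6.4205.
  t=2,j=0: stock 28.1799 → up 38.0429 (V=90.4025), down 17.7533 (V=110.6920). Price 79.7574; hedge Δ=-1.0000, bond B=107.9373.
  t=2,j=1: stock 60.3855 → up 81.5204 (V=46.9250), down 38.0429 (V=90.4025). Price 47.5518; hedge Δ=-1.0000, bond B=107.9373.
  t=2,j=2: stock 129.3975 → up 174.6866 (V=62.2253), down 81.5204 (V=46.9250). Price 49.4330; hedge Δ=0.1642, bond B=28.1824.
  t=1,j=0: stock 44.7300 → up 60.3855 (V=47.5518), down 28.1799 (V=79.7574). Price 45.9736; hedge Δ=-1.0000, bond B=90.7036.
  t=1,j=1: stock 95.8500 → up 129.3975 (V=49.4330), down 60.3855 (V=47.5518). Price 41.1890; hedge Δ=0.0273, bond B=38.5763.
  t=0,j=0: stock 71.0000 → up 95.8500 (V=41.1890), down 44.7300 (V=45.9736). Price 35.5061; hedge Δ=-0.0936, bond B=42.1514.
Self-financing check: at every node Δ·S+B equals the discounted successor values.

(0,0): Delta=-0.0936 Bond=42.1514
(1,0): Delta=-1.0000 Bond=90.7036
(1,1): Delta=0.0273 Bond=38.5763
(2,0): Delta=-1.0000 Bond=107.9373
(2,1): Delta=-1.0000 Bond=107.9373
(2,2): Delta=0.1642 Bond=28.1824
(3,0): Delta=-1.0000 Bond=128.4454
(3,1): Delta=-1.0000 Bond=128.4454
(3,2): Delta=-1.0000 Bond=128.4454
(3,3): Delta=0.3195 Bond=6.4205
V0=35.5061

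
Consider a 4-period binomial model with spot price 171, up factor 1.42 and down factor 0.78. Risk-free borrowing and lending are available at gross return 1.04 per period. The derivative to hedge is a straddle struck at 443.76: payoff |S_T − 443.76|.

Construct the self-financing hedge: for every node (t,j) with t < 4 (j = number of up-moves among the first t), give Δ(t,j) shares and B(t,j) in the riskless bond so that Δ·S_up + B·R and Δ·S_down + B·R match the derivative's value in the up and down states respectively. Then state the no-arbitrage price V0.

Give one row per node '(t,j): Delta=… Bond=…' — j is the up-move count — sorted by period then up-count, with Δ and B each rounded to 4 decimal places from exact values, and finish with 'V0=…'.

No-arbitrage ⇒ martingale measure with p* = (R−d)/(u−d) = 0.4063.
Terminal values V(4,·): V(4,0)=380.4643, V(4,1)=328.5293, V(4,2)=233.9810, V(4,3)=61.8546, V(4,4)=251.5036
Node (3,0) S=81.1484: V=(p*·328.5293+(1−p*)·380.4643)/1.04=345.5439; Δ=(328.5293−380.4643)/(115.2307−63.2957)=-1.0000; B=V−Δ·S=426.6923
Node (3,1) S=147.7317: V=(p*·233.9810+(1−p*)·328.5293)/1.04=278.9606; Δ=(233.9810−328.5293)/(209.7790−115.2307)=-1.0000; B=V−Δ·S=426.6923
Node (3,2) S=268.9474: V=(p*·61.8546+(1−p*)·233.9810)/1.04=157.7449; Δ=(61.8546−233.9810)/(381.9054−209.7790)=-1.0000; B=V−Δ·S=426.6923
Node (3,3) S=489.6222: V=(p*·251.5036+(1−p*)·61.8546)/1.04=133.5572; Δ=(251.5036−61.8546)/(695.2636−381.9054)=0.6052; B=V−Δ·S=-162.7692
Node (2,0) S=104.0364: V=(p*·278.9606+(1−p*)·345.5439)/1.04=306.2447; Δ=(278.9606−345.5439)/(147.7317−81.1484)=-1.0000; B=V−Δ·S=410.2811
Node (2,1) S=189.3996: V=(p*·157.7449+(1−p*)·278.9606)/1.04=220.8815; Δ=(157.7449−278.9606)/(268.9474−147.7317)=-1.0000; B=V−Δ·S=410.2811
Node (2,2) S=344.8044: V=(p*·133.5572+(1−p*)·157.7449)/1.04=142.2295; Δ=(133.5572−157.7449)/(489.6222−268.9474)=-0.1096; B=V−Δ·S=180.0226
Node (1,0) S=133.3800: V=(p*·220.8815+(1−p*)·306.2447)/1.04=261.1210; Δ=(220.8815−306.2447)/(189.3996−104.0364)=-1.0000; B=V−Δ·S=394.5010
Node (1,1) S=242.8200: V=(p*·142.2295+(1−p*)·220.8815)/1.04=181.6626; Δ=(142.2295−220.8815)/(344.8044−189.3996)=-0.5061; B=V−Δ·S=304.5563
Node (0,0) S=171.0000: V=(p*·181.6626+(1−p*)·261.1210)/1.04=220.0395; Δ=(181.6626−261.1210)/(242.8200−133.3800)=-0.7260; B=V−Δ·S=344.1933
Each (Δ,B) replicates both successor values, so the strategy is self-financing and V0 is arbitrage-free.

(0,0): Delta=-0.7260 Bond=344.1933
(1,0): Delta=-1.0000 Bond=394.5010
(1,1): Delta=-0.5061 Bond=304.5563
(2,0): Delta=-1.0000 Bond=410.2811
(2,1): Delta=-1.0000 Bond=410.2811
(2,2): Delta=-0.1096 Bond=180.0226
(3,0): Delta=-1.0000 Bond=426.6923
(3,1): Delta=-1.0000 Bond=426.6923
(3,2): Delta=-1.0000 Bond=426.6923
(3,3): Delta=0.6052 Bond=-162.7692
V0=220.0395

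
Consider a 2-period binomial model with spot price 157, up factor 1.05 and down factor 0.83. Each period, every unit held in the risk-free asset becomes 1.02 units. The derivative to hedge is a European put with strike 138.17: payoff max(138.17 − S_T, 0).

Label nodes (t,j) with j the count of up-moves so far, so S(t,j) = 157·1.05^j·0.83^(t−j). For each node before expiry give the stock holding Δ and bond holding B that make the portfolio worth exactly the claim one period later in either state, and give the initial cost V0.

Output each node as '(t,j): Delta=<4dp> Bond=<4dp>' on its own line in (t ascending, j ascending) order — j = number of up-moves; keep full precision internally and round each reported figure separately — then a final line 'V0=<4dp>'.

(0,0): Delta=-0.1439 Bond=23.4364
(1,0): Delta=-1.0000 Bond=135.4608
(1,1): Delta=-0.0371 Bond=6.2911
V0=0.8408

Since d<R<u, set p* = (R−d)/(u−d) = 0.8636; price each node as the discounted p*-expectation of its children.
Terminal values V(2,·): V(2,0)=30.0127, V(2,1)=1.3445, V(2,2)=0.0000
  t=1,j=0: stock 130.3100 → up 136.8255 (V=1.3445), down 108.1573 (V=30.0127). Price 5.1508; hedge Δ=-1.0000, bond B=135.4608.
  t=1,j=1: stock 164.8500 → up 173.0925 (V=0.0000), down 136.8255 (V=1.3445). Price 0.1797; hedge Δ=-0.0371, bond B=6.2911.
  t=0,j=0: stock 157.0000 → up 164.8500 (V=0.1797), down 130.3100 (V=5.1508). Price 0.8408; hedge Δ=-0.1439, bond B=23.4364.
Root portfolio cost Δ·157+B reproduces V0=0.8408.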